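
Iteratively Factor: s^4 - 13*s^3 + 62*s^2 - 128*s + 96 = (s - 2)*(s^3 - 11*s^2 + 40*s - 48) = (s - 4)*(s - 2)*(s^2 - 7*s + 12) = (s - 4)*(s - 3)*(s - 2)*(s - 4)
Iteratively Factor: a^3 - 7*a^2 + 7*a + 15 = (a + 1)*(a^2 - 8*a + 15) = (a - 3)*(a + 1)*(a - 5)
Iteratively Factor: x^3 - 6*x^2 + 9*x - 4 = (x - 4)*(x^2 - 2*x + 1) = (x - 4)*(x - 1)*(x - 1)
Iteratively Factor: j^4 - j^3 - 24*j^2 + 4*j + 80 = (j - 2)*(j^3 + j^2 - 22*j - 40) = (j - 2)*(j + 4)*(j^2 - 3*j - 10) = (j - 5)*(j - 2)*(j + 4)*(j + 2)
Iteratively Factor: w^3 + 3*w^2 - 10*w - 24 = (w + 2)*(w^2 + w - 12) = (w + 2)*(w + 4)*(w - 3)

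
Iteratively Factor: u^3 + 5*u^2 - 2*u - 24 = (u + 3)*(u^2 + 2*u - 8) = (u - 2)*(u + 3)*(u + 4)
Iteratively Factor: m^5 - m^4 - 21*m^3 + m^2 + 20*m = (m - 1)*(m^4 - 21*m^2 - 20*m) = m*(m - 1)*(m^3 - 21*m - 20) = m*(m - 1)*(m + 1)*(m^2 - m - 20) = m*(m - 5)*(m - 1)*(m + 1)*(m + 4)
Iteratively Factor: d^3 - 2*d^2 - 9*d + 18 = (d - 2)*(d^2 - 9) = (d - 3)*(d - 2)*(d + 3)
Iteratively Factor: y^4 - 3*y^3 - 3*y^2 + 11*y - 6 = (y + 2)*(y^3 - 5*y^2 + 7*y - 3) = (y - 1)*(y + 2)*(y^2 - 4*y + 3) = (y - 1)^2*(y + 2)*(y - 3)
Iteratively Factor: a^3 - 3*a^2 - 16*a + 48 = (a + 4)*(a^2 - 7*a + 12) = (a - 3)*(a + 4)*(a - 4)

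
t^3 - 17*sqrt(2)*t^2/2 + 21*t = t*(t - 7*sqrt(2))*(t - 3*sqrt(2)/2)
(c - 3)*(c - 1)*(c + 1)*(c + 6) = c^4 + 3*c^3 - 19*c^2 - 3*c + 18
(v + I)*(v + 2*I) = v^2 + 3*I*v - 2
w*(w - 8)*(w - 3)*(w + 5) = w^4 - 6*w^3 - 31*w^2 + 120*w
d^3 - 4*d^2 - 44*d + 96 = (d - 8)*(d - 2)*(d + 6)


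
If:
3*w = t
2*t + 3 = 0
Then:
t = -3/2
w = -1/2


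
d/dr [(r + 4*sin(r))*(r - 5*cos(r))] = (r + 4*sin(r))*(5*sin(r) + 1) + (r - 5*cos(r))*(4*cos(r) + 1)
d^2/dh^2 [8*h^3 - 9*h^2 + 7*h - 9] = 48*h - 18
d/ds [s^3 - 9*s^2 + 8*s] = 3*s^2 - 18*s + 8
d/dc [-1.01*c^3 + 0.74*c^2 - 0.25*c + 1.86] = -3.03*c^2 + 1.48*c - 0.25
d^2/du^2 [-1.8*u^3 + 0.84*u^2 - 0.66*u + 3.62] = 1.68 - 10.8*u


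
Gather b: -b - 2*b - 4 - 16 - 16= -3*b - 36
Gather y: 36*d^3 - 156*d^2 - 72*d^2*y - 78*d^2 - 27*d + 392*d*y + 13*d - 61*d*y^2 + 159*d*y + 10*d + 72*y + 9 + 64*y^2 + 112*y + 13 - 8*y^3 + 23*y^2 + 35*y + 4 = 36*d^3 - 234*d^2 - 4*d - 8*y^3 + y^2*(87 - 61*d) + y*(-72*d^2 + 551*d + 219) + 26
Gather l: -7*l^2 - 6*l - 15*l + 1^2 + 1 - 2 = -7*l^2 - 21*l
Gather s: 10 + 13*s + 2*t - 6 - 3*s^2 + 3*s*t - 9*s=-3*s^2 + s*(3*t + 4) + 2*t + 4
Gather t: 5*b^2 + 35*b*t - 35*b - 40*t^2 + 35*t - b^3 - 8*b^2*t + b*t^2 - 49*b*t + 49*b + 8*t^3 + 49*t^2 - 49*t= -b^3 + 5*b^2 + 14*b + 8*t^3 + t^2*(b + 9) + t*(-8*b^2 - 14*b - 14)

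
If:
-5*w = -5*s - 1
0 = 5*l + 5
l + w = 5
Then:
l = -1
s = 29/5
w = 6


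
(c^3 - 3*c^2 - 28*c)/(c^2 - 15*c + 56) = c*(c + 4)/(c - 8)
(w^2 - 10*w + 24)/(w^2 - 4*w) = (w - 6)/w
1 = 1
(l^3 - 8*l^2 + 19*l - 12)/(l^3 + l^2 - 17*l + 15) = (l - 4)/(l + 5)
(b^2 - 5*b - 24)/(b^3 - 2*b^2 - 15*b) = (b - 8)/(b*(b - 5))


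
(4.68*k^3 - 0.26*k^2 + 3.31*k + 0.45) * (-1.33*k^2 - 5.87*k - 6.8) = -6.2244*k^5 - 27.1258*k^4 - 34.7001*k^3 - 18.2602*k^2 - 25.1495*k - 3.06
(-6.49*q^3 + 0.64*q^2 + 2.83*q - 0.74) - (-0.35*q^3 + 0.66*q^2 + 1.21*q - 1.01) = -6.14*q^3 - 0.02*q^2 + 1.62*q + 0.27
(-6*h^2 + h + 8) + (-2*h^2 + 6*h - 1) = -8*h^2 + 7*h + 7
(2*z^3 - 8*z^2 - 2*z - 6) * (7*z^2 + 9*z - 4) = 14*z^5 - 38*z^4 - 94*z^3 - 28*z^2 - 46*z + 24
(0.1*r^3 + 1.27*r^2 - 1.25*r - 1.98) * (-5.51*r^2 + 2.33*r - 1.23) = -0.551*r^5 - 6.7647*r^4 + 9.7236*r^3 + 6.4352*r^2 - 3.0759*r + 2.4354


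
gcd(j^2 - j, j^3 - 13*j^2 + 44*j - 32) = j - 1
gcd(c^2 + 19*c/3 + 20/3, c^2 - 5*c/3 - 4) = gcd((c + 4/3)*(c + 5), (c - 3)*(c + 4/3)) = c + 4/3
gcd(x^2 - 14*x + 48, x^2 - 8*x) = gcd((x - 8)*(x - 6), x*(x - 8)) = x - 8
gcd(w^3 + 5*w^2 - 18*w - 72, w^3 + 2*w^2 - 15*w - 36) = w^2 - w - 12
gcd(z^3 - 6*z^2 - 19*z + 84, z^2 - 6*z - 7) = z - 7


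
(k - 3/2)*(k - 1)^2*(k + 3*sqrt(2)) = k^4 - 7*k^3/2 + 3*sqrt(2)*k^3 - 21*sqrt(2)*k^2/2 + 4*k^2 - 3*k/2 + 12*sqrt(2)*k - 9*sqrt(2)/2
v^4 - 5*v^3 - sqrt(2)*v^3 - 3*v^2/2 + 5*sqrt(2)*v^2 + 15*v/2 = v*(v - 5)*(v - 3*sqrt(2)/2)*(v + sqrt(2)/2)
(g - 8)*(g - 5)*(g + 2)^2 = g^4 - 9*g^3 - 8*g^2 + 108*g + 160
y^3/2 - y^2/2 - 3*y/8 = y*(y/2 + 1/4)*(y - 3/2)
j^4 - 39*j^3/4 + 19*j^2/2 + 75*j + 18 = (j - 6)^2*(j + 1/4)*(j + 2)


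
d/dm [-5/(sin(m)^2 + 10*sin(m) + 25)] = 10*cos(m)/(sin(m) + 5)^3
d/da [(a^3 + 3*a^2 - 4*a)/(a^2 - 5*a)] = (a^2 - 10*a - 11)/(a^2 - 10*a + 25)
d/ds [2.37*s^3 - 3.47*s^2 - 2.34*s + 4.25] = 7.11*s^2 - 6.94*s - 2.34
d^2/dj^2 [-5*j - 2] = 0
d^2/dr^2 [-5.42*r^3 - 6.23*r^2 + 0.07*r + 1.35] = -32.52*r - 12.46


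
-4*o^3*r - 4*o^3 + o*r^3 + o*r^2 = (-2*o + r)*(2*o + r)*(o*r + o)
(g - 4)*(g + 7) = g^2 + 3*g - 28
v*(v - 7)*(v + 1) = v^3 - 6*v^2 - 7*v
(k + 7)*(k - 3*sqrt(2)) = k^2 - 3*sqrt(2)*k + 7*k - 21*sqrt(2)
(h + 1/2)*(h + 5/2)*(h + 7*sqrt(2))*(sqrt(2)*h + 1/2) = sqrt(2)*h^4 + 3*sqrt(2)*h^3 + 29*h^3/2 + 19*sqrt(2)*h^2/4 + 87*h^2/2 + 21*sqrt(2)*h/2 + 145*h/8 + 35*sqrt(2)/8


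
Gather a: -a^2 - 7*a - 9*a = -a^2 - 16*a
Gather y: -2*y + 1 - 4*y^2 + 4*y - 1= -4*y^2 + 2*y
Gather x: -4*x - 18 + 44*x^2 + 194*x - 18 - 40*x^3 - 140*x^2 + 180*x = -40*x^3 - 96*x^2 + 370*x - 36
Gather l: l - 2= l - 2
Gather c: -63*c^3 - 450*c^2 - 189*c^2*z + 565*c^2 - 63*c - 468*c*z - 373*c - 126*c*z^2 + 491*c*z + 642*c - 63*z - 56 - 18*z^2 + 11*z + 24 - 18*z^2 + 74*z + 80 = -63*c^3 + c^2*(115 - 189*z) + c*(-126*z^2 + 23*z + 206) - 36*z^2 + 22*z + 48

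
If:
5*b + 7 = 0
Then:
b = -7/5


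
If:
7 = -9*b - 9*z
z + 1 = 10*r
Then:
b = -z - 7/9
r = z/10 + 1/10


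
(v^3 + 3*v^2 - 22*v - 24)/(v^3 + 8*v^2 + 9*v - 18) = (v^2 - 3*v - 4)/(v^2 + 2*v - 3)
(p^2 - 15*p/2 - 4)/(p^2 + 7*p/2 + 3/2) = (p - 8)/(p + 3)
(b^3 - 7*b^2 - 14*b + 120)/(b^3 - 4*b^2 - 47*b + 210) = (b + 4)/(b + 7)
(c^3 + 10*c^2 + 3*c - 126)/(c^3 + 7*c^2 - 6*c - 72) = (c + 7)/(c + 4)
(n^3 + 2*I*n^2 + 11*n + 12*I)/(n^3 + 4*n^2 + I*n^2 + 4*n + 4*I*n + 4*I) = (n^2 + I*n + 12)/(n^2 + 4*n + 4)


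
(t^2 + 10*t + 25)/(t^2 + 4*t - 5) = (t + 5)/(t - 1)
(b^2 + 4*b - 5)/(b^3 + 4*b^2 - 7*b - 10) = (b - 1)/(b^2 - b - 2)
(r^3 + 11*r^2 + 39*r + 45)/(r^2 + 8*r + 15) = r + 3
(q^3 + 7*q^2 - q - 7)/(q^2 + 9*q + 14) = (q^2 - 1)/(q + 2)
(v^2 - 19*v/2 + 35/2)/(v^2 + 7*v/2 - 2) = (2*v^2 - 19*v + 35)/(2*v^2 + 7*v - 4)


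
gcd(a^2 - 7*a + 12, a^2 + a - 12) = a - 3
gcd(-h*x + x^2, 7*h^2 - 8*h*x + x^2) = -h + x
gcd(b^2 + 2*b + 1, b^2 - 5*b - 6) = b + 1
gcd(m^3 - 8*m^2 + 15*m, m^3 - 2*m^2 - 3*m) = m^2 - 3*m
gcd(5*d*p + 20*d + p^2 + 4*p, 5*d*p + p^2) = 5*d + p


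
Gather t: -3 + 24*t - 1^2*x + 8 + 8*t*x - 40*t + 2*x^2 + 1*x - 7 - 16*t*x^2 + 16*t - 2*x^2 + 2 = t*(-16*x^2 + 8*x)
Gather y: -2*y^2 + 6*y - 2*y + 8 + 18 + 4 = -2*y^2 + 4*y + 30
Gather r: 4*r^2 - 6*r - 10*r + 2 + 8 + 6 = 4*r^2 - 16*r + 16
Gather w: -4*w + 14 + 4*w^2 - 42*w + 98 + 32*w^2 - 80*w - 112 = 36*w^2 - 126*w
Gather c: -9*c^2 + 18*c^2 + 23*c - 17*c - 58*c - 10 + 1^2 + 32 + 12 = 9*c^2 - 52*c + 35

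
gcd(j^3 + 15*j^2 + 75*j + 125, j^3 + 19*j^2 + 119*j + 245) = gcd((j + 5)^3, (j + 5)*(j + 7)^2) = j + 5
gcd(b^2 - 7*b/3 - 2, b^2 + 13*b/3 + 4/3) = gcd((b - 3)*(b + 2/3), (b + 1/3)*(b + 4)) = 1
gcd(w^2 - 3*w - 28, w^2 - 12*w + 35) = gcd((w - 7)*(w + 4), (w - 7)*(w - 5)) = w - 7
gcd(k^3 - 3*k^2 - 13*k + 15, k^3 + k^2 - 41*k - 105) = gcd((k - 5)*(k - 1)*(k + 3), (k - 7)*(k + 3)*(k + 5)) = k + 3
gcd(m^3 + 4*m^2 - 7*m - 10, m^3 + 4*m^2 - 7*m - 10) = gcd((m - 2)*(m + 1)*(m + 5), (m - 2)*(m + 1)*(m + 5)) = m^3 + 4*m^2 - 7*m - 10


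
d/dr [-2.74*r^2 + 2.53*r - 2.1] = 2.53 - 5.48*r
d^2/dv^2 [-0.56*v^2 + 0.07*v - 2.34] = -1.12000000000000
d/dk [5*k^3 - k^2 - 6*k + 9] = 15*k^2 - 2*k - 6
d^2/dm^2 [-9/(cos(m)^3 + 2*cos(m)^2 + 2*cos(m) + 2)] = -(9*(11*cos(m) + 16*cos(2*m) + 9*cos(3*m))*(cos(m)^3 + 2*cos(m)^2 + 2*cos(m) + 2)/4 + 18*(3*cos(m)^2 + 4*cos(m) + 2)^2*sin(m)^2)/(cos(m)^3 + 2*cos(m)^2 + 2*cos(m) + 2)^3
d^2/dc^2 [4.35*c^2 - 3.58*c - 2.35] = 8.70000000000000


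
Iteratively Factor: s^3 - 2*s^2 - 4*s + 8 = (s - 2)*(s^2 - 4) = (s - 2)^2*(s + 2)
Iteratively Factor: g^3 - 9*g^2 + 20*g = (g - 4)*(g^2 - 5*g) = (g - 5)*(g - 4)*(g)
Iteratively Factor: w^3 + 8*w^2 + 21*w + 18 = (w + 3)*(w^2 + 5*w + 6) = (w + 3)^2*(w + 2)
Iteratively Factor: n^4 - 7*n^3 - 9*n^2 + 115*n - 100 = (n - 1)*(n^3 - 6*n^2 - 15*n + 100) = (n - 5)*(n - 1)*(n^2 - n - 20) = (n - 5)^2*(n - 1)*(n + 4)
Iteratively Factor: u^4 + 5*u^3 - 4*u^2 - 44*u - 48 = (u + 2)*(u^3 + 3*u^2 - 10*u - 24) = (u + 2)*(u + 4)*(u^2 - u - 6) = (u - 3)*(u + 2)*(u + 4)*(u + 2)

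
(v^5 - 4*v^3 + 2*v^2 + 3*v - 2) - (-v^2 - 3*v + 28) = v^5 - 4*v^3 + 3*v^2 + 6*v - 30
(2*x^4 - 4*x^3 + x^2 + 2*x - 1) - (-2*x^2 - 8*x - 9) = 2*x^4 - 4*x^3 + 3*x^2 + 10*x + 8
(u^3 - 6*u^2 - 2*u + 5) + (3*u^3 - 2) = 4*u^3 - 6*u^2 - 2*u + 3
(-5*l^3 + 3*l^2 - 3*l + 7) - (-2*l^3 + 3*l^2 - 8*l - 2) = -3*l^3 + 5*l + 9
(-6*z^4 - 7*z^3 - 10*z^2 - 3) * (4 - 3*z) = 18*z^5 - 3*z^4 + 2*z^3 - 40*z^2 + 9*z - 12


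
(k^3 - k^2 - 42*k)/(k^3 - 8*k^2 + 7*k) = (k + 6)/(k - 1)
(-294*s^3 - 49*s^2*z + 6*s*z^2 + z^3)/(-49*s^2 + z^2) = 6*s + z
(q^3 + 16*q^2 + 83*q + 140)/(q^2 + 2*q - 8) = (q^2 + 12*q + 35)/(q - 2)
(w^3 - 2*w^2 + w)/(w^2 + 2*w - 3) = w*(w - 1)/(w + 3)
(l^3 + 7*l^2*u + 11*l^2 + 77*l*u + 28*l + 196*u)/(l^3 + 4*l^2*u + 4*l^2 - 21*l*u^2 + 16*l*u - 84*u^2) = (-l - 7)/(-l + 3*u)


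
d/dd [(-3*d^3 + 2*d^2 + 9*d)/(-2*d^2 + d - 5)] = (6*d^4 - 6*d^3 + 65*d^2 - 20*d - 45)/(4*d^4 - 4*d^3 + 21*d^2 - 10*d + 25)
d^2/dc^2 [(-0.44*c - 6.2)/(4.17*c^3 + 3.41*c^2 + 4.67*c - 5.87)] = (-45.906696*c^5 - 1331.274168*c^4 - 1403.689936*c^3 - 1286.237712*c^2 - 1555.820808*c - 542.760792)/(72.511713*c^9 + 177.888447*c^8 + 389.08602*c^7 + 131.869286*c^6 - 65.078814*c^5 - 667.536552*c^4 - 27.964552*c^3 - 31.5606419999999*c^2 + 482.741169*c - 202.262003)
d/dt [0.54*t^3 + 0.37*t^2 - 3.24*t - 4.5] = 1.62*t^2 + 0.74*t - 3.24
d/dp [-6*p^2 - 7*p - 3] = -12*p - 7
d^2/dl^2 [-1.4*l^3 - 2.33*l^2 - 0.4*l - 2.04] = -8.4*l - 4.66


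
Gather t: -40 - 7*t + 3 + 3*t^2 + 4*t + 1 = 3*t^2 - 3*t - 36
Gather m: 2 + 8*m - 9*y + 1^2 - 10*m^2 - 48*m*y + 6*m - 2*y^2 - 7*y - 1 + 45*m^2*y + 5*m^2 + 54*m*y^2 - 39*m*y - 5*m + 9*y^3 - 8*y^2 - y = m^2*(45*y - 5) + m*(54*y^2 - 87*y + 9) + 9*y^3 - 10*y^2 - 17*y + 2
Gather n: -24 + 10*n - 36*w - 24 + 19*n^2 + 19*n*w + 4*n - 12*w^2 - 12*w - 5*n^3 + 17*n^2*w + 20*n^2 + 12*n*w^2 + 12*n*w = -5*n^3 + n^2*(17*w + 39) + n*(12*w^2 + 31*w + 14) - 12*w^2 - 48*w - 48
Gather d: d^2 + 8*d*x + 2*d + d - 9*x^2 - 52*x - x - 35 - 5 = d^2 + d*(8*x + 3) - 9*x^2 - 53*x - 40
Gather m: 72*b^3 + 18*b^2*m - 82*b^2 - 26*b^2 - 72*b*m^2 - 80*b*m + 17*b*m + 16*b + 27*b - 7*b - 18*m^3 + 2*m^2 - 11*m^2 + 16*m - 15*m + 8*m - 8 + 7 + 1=72*b^3 - 108*b^2 + 36*b - 18*m^3 + m^2*(-72*b - 9) + m*(18*b^2 - 63*b + 9)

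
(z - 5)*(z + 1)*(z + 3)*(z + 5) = z^4 + 4*z^3 - 22*z^2 - 100*z - 75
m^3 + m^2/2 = m^2*(m + 1/2)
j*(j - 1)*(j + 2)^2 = j^4 + 3*j^3 - 4*j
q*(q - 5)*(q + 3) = q^3 - 2*q^2 - 15*q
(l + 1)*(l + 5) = l^2 + 6*l + 5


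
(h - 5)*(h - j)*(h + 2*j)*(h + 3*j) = h^4 + 4*h^3*j - 5*h^3 + h^2*j^2 - 20*h^2*j - 6*h*j^3 - 5*h*j^2 + 30*j^3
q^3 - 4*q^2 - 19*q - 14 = (q - 7)*(q + 1)*(q + 2)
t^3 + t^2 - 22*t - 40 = (t - 5)*(t + 2)*(t + 4)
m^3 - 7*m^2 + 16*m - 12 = (m - 3)*(m - 2)^2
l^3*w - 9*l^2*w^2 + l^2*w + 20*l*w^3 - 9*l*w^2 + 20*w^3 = (l - 5*w)*(l - 4*w)*(l*w + w)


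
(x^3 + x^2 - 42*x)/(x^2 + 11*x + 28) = x*(x - 6)/(x + 4)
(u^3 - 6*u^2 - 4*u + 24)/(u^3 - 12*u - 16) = (u^2 - 8*u + 12)/(u^2 - 2*u - 8)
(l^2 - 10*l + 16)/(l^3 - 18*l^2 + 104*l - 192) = (l - 2)/(l^2 - 10*l + 24)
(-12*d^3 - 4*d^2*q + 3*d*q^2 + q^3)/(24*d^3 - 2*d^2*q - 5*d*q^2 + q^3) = (-6*d^2 + d*q + q^2)/(12*d^2 - 7*d*q + q^2)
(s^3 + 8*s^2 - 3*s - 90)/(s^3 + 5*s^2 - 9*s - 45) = (s + 6)/(s + 3)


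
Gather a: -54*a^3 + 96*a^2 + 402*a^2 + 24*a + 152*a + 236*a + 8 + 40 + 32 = -54*a^3 + 498*a^2 + 412*a + 80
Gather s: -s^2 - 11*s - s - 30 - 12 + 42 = -s^2 - 12*s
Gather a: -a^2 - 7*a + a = -a^2 - 6*a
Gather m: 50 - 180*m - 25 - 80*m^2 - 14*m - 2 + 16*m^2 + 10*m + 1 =-64*m^2 - 184*m + 24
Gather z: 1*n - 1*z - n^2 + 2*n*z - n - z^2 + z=-n^2 + 2*n*z - z^2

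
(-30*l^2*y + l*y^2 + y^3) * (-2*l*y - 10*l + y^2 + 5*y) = 60*l^3*y^2 + 300*l^3*y - 32*l^2*y^3 - 160*l^2*y^2 - l*y^4 - 5*l*y^3 + y^5 + 5*y^4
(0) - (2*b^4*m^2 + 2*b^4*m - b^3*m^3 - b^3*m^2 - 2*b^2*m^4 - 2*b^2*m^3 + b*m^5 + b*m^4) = -2*b^4*m^2 - 2*b^4*m + b^3*m^3 + b^3*m^2 + 2*b^2*m^4 + 2*b^2*m^3 - b*m^5 - b*m^4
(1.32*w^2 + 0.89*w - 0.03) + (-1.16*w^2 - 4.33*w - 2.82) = 0.16*w^2 - 3.44*w - 2.85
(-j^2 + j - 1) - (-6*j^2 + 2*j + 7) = 5*j^2 - j - 8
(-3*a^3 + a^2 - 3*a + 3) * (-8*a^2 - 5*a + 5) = 24*a^5 + 7*a^4 + 4*a^3 - 4*a^2 - 30*a + 15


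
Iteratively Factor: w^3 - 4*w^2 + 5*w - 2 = (w - 1)*(w^2 - 3*w + 2) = (w - 1)^2*(w - 2)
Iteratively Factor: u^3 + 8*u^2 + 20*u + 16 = (u + 2)*(u^2 + 6*u + 8) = (u + 2)*(u + 4)*(u + 2)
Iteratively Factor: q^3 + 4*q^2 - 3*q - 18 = (q + 3)*(q^2 + q - 6) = (q - 2)*(q + 3)*(q + 3)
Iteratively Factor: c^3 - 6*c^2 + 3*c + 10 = (c - 5)*(c^2 - c - 2) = (c - 5)*(c - 2)*(c + 1)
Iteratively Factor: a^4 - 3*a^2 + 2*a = (a + 2)*(a^3 - 2*a^2 + a) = (a - 1)*(a + 2)*(a^2 - a) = (a - 1)^2*(a + 2)*(a)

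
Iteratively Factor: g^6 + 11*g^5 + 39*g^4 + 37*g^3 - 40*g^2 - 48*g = (g + 3)*(g^5 + 8*g^4 + 15*g^3 - 8*g^2 - 16*g) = (g + 3)*(g + 4)*(g^4 + 4*g^3 - g^2 - 4*g) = g*(g + 3)*(g + 4)*(g^3 + 4*g^2 - g - 4) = g*(g + 1)*(g + 3)*(g + 4)*(g^2 + 3*g - 4) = g*(g - 1)*(g + 1)*(g + 3)*(g + 4)*(g + 4)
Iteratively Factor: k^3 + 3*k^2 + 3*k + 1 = (k + 1)*(k^2 + 2*k + 1) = (k + 1)^2*(k + 1)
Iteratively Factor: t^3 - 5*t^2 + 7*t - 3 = (t - 1)*(t^2 - 4*t + 3) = (t - 1)^2*(t - 3)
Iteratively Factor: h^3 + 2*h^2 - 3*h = (h)*(h^2 + 2*h - 3) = h*(h - 1)*(h + 3)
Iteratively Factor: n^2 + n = (n)*(n + 1)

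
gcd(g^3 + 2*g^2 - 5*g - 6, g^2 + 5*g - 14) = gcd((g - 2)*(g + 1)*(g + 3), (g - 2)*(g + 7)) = g - 2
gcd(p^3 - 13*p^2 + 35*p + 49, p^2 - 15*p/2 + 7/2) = p - 7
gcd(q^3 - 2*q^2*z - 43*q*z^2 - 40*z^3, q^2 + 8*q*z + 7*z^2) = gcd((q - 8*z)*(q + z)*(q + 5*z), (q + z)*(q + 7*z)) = q + z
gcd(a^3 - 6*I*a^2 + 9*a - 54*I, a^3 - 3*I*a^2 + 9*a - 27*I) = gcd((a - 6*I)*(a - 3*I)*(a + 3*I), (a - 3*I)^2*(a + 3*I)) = a^2 + 9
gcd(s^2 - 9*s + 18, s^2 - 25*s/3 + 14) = s - 6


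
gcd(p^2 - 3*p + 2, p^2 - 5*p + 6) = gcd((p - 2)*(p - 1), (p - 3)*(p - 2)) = p - 2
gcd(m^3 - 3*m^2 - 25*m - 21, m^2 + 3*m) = m + 3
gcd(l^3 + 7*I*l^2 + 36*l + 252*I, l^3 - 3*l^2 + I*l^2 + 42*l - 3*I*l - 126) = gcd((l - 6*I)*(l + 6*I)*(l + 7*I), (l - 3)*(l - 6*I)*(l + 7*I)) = l^2 + I*l + 42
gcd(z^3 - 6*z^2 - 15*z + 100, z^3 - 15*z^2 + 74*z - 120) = z - 5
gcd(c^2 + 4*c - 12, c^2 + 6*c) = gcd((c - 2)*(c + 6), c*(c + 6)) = c + 6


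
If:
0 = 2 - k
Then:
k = 2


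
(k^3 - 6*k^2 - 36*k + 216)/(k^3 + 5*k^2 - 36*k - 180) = (k - 6)/(k + 5)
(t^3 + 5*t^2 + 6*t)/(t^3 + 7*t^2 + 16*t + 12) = t/(t + 2)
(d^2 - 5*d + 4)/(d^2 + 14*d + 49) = (d^2 - 5*d + 4)/(d^2 + 14*d + 49)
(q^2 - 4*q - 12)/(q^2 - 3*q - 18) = (q + 2)/(q + 3)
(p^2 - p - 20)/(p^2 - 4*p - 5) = (p + 4)/(p + 1)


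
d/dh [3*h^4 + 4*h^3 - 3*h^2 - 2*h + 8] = 12*h^3 + 12*h^2 - 6*h - 2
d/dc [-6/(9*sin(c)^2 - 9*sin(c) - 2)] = 54*(2*sin(c) - 1)*cos(c)/(-9*sin(c)^2 + 9*sin(c) + 2)^2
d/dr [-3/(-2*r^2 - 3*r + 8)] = 3*(-4*r - 3)/(2*r^2 + 3*r - 8)^2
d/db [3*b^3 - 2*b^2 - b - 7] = 9*b^2 - 4*b - 1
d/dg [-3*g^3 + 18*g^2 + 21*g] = -9*g^2 + 36*g + 21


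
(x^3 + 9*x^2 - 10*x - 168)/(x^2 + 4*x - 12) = (x^2 + 3*x - 28)/(x - 2)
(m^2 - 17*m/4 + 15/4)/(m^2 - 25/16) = 4*(m - 3)/(4*m + 5)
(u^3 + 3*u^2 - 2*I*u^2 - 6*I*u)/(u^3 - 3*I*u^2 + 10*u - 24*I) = u*(u + 3)/(u^2 - I*u + 12)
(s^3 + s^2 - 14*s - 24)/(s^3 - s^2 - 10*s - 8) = (s + 3)/(s + 1)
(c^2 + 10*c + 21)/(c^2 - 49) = (c + 3)/(c - 7)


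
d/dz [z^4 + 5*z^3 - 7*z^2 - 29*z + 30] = 4*z^3 + 15*z^2 - 14*z - 29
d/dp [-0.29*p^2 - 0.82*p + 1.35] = -0.58*p - 0.82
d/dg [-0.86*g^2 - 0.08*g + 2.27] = -1.72*g - 0.08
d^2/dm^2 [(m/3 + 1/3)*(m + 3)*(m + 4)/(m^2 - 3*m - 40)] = 8*(23*m^3 + 339*m^2 + 1743*m + 2777)/(3*(m^6 - 9*m^5 - 93*m^4 + 693*m^3 + 3720*m^2 - 14400*m - 64000))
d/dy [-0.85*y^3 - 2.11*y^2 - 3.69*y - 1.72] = -2.55*y^2 - 4.22*y - 3.69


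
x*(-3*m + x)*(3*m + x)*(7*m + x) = -63*m^3*x - 9*m^2*x^2 + 7*m*x^3 + x^4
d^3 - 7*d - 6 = (d - 3)*(d + 1)*(d + 2)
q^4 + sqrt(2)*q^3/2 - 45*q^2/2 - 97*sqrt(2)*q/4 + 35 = (q - 7*sqrt(2)/2)*(q - sqrt(2)/2)*(q + 2*sqrt(2))*(q + 5*sqrt(2)/2)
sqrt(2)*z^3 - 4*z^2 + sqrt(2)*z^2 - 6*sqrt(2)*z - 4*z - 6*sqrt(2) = (z - 3*sqrt(2))*(z + sqrt(2))*(sqrt(2)*z + sqrt(2))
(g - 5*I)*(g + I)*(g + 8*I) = g^3 + 4*I*g^2 + 37*g + 40*I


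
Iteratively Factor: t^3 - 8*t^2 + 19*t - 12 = (t - 3)*(t^2 - 5*t + 4) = (t - 4)*(t - 3)*(t - 1)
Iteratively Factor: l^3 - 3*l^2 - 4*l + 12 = (l - 3)*(l^2 - 4) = (l - 3)*(l + 2)*(l - 2)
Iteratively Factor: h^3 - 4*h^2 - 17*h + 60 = (h + 4)*(h^2 - 8*h + 15) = (h - 5)*(h + 4)*(h - 3)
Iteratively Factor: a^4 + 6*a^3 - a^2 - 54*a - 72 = (a + 2)*(a^3 + 4*a^2 - 9*a - 36) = (a + 2)*(a + 4)*(a^2 - 9) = (a - 3)*(a + 2)*(a + 4)*(a + 3)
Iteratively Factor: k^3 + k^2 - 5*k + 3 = (k - 1)*(k^2 + 2*k - 3) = (k - 1)*(k + 3)*(k - 1)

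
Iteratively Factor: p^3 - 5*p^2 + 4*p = (p - 1)*(p^2 - 4*p) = p*(p - 1)*(p - 4)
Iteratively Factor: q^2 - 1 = (q + 1)*(q - 1)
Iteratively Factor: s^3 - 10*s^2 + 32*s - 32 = (s - 2)*(s^2 - 8*s + 16) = (s - 4)*(s - 2)*(s - 4)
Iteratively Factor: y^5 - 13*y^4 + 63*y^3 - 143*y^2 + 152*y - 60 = (y - 2)*(y^4 - 11*y^3 + 41*y^2 - 61*y + 30) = (y - 2)^2*(y^3 - 9*y^2 + 23*y - 15) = (y - 3)*(y - 2)^2*(y^2 - 6*y + 5) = (y - 3)*(y - 2)^2*(y - 1)*(y - 5)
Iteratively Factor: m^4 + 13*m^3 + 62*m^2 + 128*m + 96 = (m + 3)*(m^3 + 10*m^2 + 32*m + 32) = (m + 3)*(m + 4)*(m^2 + 6*m + 8) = (m + 3)*(m + 4)^2*(m + 2)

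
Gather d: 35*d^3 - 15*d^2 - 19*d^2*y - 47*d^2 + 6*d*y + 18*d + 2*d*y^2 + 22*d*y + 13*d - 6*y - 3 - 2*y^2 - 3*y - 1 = 35*d^3 + d^2*(-19*y - 62) + d*(2*y^2 + 28*y + 31) - 2*y^2 - 9*y - 4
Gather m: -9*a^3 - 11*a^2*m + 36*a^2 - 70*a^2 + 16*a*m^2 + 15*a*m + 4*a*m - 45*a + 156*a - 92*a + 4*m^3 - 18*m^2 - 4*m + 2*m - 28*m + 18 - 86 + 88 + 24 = -9*a^3 - 34*a^2 + 19*a + 4*m^3 + m^2*(16*a - 18) + m*(-11*a^2 + 19*a - 30) + 44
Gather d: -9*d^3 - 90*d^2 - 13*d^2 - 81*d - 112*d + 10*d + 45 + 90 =-9*d^3 - 103*d^2 - 183*d + 135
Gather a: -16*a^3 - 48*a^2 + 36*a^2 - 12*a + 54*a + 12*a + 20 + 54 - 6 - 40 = -16*a^3 - 12*a^2 + 54*a + 28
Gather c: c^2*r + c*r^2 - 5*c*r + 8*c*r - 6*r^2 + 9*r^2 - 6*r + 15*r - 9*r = c^2*r + c*(r^2 + 3*r) + 3*r^2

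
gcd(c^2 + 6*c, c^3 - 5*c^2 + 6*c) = c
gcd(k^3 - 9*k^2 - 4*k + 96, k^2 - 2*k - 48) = k - 8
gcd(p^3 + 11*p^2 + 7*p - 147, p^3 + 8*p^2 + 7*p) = p + 7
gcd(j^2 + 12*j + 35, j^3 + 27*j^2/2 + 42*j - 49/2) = j + 7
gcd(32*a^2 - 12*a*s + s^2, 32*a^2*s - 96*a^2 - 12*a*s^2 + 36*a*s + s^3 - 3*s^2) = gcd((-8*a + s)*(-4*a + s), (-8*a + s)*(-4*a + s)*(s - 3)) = 32*a^2 - 12*a*s + s^2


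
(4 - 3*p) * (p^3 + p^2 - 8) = -3*p^4 + p^3 + 4*p^2 + 24*p - 32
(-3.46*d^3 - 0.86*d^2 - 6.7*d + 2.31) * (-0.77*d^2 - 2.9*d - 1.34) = 2.6642*d^5 + 10.6962*d^4 + 12.2894*d^3 + 18.8037*d^2 + 2.279*d - 3.0954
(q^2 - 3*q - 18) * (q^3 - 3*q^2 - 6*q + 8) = q^5 - 6*q^4 - 15*q^3 + 80*q^2 + 84*q - 144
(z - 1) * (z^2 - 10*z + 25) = z^3 - 11*z^2 + 35*z - 25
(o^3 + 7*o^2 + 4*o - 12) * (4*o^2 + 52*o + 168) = 4*o^5 + 80*o^4 + 548*o^3 + 1336*o^2 + 48*o - 2016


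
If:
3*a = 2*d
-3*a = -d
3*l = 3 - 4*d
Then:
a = 0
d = 0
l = 1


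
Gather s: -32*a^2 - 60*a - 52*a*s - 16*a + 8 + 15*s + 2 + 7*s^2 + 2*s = -32*a^2 - 76*a + 7*s^2 + s*(17 - 52*a) + 10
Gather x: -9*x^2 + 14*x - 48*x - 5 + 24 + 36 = -9*x^2 - 34*x + 55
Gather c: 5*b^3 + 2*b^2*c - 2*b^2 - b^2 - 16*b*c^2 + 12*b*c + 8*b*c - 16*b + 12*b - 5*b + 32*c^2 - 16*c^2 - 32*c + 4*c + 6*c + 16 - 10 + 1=5*b^3 - 3*b^2 - 9*b + c^2*(16 - 16*b) + c*(2*b^2 + 20*b - 22) + 7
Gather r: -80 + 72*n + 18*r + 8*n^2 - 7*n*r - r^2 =8*n^2 + 72*n - r^2 + r*(18 - 7*n) - 80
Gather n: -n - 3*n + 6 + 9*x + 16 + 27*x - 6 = -4*n + 36*x + 16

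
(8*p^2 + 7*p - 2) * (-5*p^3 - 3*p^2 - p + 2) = -40*p^5 - 59*p^4 - 19*p^3 + 15*p^2 + 16*p - 4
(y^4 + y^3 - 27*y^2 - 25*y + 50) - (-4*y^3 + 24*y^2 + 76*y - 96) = y^4 + 5*y^3 - 51*y^2 - 101*y + 146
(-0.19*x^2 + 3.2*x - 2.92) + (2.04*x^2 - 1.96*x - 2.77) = 1.85*x^2 + 1.24*x - 5.69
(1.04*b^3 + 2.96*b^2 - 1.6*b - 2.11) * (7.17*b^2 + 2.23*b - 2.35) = 7.4568*b^5 + 23.5424*b^4 - 7.3152*b^3 - 25.6527*b^2 - 0.945299999999999*b + 4.9585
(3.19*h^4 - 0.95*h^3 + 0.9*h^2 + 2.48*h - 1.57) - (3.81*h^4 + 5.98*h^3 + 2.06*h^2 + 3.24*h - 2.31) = -0.62*h^4 - 6.93*h^3 - 1.16*h^2 - 0.76*h + 0.74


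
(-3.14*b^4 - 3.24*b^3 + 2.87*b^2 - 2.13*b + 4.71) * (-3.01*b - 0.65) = 9.4514*b^5 + 11.7934*b^4 - 6.5327*b^3 + 4.5458*b^2 - 12.7926*b - 3.0615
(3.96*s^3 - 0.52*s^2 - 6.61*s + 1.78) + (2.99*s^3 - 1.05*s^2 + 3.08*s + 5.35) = 6.95*s^3 - 1.57*s^2 - 3.53*s + 7.13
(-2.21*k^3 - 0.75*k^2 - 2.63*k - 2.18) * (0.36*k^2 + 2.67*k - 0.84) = -0.7956*k^5 - 6.1707*k^4 - 1.0929*k^3 - 7.1769*k^2 - 3.6114*k + 1.8312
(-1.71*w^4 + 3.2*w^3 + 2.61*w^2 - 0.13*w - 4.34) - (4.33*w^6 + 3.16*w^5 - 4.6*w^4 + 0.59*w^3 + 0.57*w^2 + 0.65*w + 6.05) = -4.33*w^6 - 3.16*w^5 + 2.89*w^4 + 2.61*w^3 + 2.04*w^2 - 0.78*w - 10.39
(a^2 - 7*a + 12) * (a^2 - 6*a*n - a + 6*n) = a^4 - 6*a^3*n - 8*a^3 + 48*a^2*n + 19*a^2 - 114*a*n - 12*a + 72*n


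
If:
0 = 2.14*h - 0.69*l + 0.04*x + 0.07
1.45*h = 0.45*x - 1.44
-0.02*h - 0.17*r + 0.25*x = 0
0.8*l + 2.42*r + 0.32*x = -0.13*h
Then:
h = -0.84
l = -2.49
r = 0.80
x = 0.48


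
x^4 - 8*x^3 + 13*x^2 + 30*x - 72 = (x - 4)*(x - 3)^2*(x + 2)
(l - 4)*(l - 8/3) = l^2 - 20*l/3 + 32/3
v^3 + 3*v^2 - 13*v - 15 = (v - 3)*(v + 1)*(v + 5)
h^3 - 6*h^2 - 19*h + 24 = (h - 8)*(h - 1)*(h + 3)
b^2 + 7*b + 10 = (b + 2)*(b + 5)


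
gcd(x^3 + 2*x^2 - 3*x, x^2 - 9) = x + 3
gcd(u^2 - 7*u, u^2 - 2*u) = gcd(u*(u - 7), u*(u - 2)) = u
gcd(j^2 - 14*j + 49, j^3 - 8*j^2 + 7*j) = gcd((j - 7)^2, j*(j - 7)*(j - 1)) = j - 7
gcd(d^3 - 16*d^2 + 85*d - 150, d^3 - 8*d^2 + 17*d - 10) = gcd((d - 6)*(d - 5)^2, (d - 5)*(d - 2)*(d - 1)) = d - 5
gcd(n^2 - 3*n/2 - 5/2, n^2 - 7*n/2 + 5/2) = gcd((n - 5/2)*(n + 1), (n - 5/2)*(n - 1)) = n - 5/2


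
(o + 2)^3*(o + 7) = o^4 + 13*o^3 + 54*o^2 + 92*o + 56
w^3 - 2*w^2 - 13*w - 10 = (w - 5)*(w + 1)*(w + 2)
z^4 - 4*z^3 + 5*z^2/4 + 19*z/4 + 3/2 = (z - 3)*(z - 2)*(z + 1/2)^2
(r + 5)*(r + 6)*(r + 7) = r^3 + 18*r^2 + 107*r + 210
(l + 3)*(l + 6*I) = l^2 + 3*l + 6*I*l + 18*I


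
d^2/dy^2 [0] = 0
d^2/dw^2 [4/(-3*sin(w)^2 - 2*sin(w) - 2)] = 8*(18*sin(w)^4 + 9*sin(w)^3 - 37*sin(w)^2 - 20*sin(w) + 2)/(3*sin(w)^2 + 2*sin(w) + 2)^3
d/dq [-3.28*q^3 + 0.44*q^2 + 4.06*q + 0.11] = -9.84*q^2 + 0.88*q + 4.06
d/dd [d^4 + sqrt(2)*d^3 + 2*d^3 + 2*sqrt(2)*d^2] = d*(4*d^2 + 3*sqrt(2)*d + 6*d + 4*sqrt(2))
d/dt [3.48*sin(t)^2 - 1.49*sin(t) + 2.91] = (6.96*sin(t) - 1.49)*cos(t)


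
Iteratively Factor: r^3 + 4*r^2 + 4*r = (r)*(r^2 + 4*r + 4) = r*(r + 2)*(r + 2)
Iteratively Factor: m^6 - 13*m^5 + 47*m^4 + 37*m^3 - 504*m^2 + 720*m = (m - 4)*(m^5 - 9*m^4 + 11*m^3 + 81*m^2 - 180*m) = m*(m - 4)*(m^4 - 9*m^3 + 11*m^2 + 81*m - 180) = m*(m - 4)*(m + 3)*(m^3 - 12*m^2 + 47*m - 60) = m*(m - 4)^2*(m + 3)*(m^2 - 8*m + 15) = m*(m - 4)^2*(m - 3)*(m + 3)*(m - 5)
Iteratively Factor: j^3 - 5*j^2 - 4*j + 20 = (j - 2)*(j^2 - 3*j - 10) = (j - 2)*(j + 2)*(j - 5)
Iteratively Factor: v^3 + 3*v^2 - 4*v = (v - 1)*(v^2 + 4*v) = (v - 1)*(v + 4)*(v)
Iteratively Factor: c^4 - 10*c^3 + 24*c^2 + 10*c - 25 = (c - 1)*(c^3 - 9*c^2 + 15*c + 25) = (c - 5)*(c - 1)*(c^2 - 4*c - 5) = (c - 5)*(c - 1)*(c + 1)*(c - 5)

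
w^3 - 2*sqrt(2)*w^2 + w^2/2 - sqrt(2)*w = w*(w + 1/2)*(w - 2*sqrt(2))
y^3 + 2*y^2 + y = y*(y + 1)^2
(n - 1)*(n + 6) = n^2 + 5*n - 6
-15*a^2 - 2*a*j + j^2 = (-5*a + j)*(3*a + j)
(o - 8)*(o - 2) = o^2 - 10*o + 16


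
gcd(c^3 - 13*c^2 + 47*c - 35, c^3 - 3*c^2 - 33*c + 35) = c^2 - 8*c + 7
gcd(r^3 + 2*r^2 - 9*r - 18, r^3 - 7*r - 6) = r^2 - r - 6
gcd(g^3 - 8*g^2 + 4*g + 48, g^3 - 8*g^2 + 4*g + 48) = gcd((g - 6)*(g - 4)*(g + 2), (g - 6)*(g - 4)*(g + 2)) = g^3 - 8*g^2 + 4*g + 48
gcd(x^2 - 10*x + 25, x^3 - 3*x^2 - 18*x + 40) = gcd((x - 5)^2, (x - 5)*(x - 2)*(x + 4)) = x - 5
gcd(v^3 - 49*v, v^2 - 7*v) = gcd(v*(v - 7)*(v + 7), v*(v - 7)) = v^2 - 7*v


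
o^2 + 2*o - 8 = (o - 2)*(o + 4)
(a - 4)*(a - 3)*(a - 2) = a^3 - 9*a^2 + 26*a - 24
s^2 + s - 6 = (s - 2)*(s + 3)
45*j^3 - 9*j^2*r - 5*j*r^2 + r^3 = (-5*j + r)*(-3*j + r)*(3*j + r)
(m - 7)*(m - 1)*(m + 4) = m^3 - 4*m^2 - 25*m + 28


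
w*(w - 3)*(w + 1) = w^3 - 2*w^2 - 3*w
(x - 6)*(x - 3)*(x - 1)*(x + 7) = x^4 - 3*x^3 - 43*x^2 + 171*x - 126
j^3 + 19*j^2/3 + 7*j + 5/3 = (j + 1/3)*(j + 1)*(j + 5)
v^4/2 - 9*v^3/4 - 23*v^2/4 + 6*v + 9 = (v/2 + 1)*(v - 6)*(v - 3/2)*(v + 1)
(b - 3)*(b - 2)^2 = b^3 - 7*b^2 + 16*b - 12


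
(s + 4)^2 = s^2 + 8*s + 16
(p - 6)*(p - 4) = p^2 - 10*p + 24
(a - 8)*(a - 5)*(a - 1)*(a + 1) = a^4 - 13*a^3 + 39*a^2 + 13*a - 40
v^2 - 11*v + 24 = (v - 8)*(v - 3)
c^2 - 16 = (c - 4)*(c + 4)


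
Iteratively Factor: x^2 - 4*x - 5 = (x + 1)*(x - 5)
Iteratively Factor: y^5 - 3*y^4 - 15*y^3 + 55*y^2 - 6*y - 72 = (y + 4)*(y^4 - 7*y^3 + 13*y^2 + 3*y - 18) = (y - 2)*(y + 4)*(y^3 - 5*y^2 + 3*y + 9) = (y - 2)*(y + 1)*(y + 4)*(y^2 - 6*y + 9) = (y - 3)*(y - 2)*(y + 1)*(y + 4)*(y - 3)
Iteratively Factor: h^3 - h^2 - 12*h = (h - 4)*(h^2 + 3*h) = h*(h - 4)*(h + 3)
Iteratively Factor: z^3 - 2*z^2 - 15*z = (z - 5)*(z^2 + 3*z) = (z - 5)*(z + 3)*(z)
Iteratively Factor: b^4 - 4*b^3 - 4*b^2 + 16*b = (b)*(b^3 - 4*b^2 - 4*b + 16) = b*(b - 4)*(b^2 - 4) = b*(b - 4)*(b - 2)*(b + 2)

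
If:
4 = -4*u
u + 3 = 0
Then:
No Solution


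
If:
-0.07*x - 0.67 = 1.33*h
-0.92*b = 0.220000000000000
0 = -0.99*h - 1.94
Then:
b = -0.24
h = -1.96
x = 27.66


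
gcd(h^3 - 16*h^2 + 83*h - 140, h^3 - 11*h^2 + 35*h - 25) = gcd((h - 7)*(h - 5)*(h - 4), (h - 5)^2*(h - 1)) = h - 5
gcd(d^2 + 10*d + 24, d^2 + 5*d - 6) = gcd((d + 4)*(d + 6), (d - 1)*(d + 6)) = d + 6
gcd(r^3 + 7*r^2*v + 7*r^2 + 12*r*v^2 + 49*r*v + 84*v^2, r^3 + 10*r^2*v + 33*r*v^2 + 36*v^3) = r^2 + 7*r*v + 12*v^2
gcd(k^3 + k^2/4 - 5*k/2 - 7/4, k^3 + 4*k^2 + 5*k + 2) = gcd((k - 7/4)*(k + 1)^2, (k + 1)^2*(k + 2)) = k^2 + 2*k + 1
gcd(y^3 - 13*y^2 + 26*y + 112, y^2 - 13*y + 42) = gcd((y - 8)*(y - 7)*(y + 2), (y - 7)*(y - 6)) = y - 7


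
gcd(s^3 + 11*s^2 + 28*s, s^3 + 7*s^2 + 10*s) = s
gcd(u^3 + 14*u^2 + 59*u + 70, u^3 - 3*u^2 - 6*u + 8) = u + 2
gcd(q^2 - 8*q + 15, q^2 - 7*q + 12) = q - 3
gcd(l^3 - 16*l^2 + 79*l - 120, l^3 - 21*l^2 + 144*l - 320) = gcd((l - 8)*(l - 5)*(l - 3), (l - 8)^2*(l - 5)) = l^2 - 13*l + 40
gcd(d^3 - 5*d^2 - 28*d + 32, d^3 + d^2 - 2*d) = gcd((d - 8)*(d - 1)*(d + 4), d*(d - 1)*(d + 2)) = d - 1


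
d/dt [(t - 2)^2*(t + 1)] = 3*t*(t - 2)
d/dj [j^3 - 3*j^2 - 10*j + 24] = 3*j^2 - 6*j - 10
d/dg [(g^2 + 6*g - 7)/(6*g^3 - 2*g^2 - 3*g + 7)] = (-6*g^4 - 72*g^3 + 135*g^2 - 14*g + 21)/(36*g^6 - 24*g^5 - 32*g^4 + 96*g^3 - 19*g^2 - 42*g + 49)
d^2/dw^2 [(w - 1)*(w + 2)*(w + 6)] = 6*w + 14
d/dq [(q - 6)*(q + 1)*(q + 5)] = 3*q^2 - 31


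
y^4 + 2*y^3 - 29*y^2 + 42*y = y*(y - 3)*(y - 2)*(y + 7)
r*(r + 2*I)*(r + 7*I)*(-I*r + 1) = -I*r^4 + 10*r^3 + 23*I*r^2 - 14*r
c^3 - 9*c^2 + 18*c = c*(c - 6)*(c - 3)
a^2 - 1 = (a - 1)*(a + 1)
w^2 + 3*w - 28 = (w - 4)*(w + 7)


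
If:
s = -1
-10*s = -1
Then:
No Solution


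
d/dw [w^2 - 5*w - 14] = 2*w - 5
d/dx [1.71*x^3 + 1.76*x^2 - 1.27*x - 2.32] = 5.13*x^2 + 3.52*x - 1.27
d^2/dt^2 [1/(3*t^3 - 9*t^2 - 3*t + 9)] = 2*(3*(1 - t)*(t^3 - 3*t^2 - t + 3) + (-3*t^2 + 6*t + 1)^2)/(3*(t^3 - 3*t^2 - t + 3)^3)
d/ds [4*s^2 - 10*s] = 8*s - 10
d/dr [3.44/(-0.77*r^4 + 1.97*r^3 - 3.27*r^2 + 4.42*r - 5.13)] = (10.5952*r^3 - 20.3304*r^2 + 22.4976*r - 15.2048)/(0.77*r^4 - 1.97*r^3 + 3.27*r^2 - 4.42*r + 5.13)^2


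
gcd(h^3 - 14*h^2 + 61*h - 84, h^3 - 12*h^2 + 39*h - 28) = h^2 - 11*h + 28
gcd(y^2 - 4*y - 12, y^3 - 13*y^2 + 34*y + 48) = y - 6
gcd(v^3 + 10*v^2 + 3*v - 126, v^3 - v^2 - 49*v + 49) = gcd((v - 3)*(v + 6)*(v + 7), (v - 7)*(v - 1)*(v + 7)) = v + 7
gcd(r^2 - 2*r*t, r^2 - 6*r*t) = r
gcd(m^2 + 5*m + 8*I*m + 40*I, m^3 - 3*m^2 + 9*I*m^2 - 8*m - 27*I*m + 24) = m + 8*I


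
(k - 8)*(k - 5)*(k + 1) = k^3 - 12*k^2 + 27*k + 40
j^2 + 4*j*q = j*(j + 4*q)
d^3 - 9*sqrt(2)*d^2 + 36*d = d*(d - 6*sqrt(2))*(d - 3*sqrt(2))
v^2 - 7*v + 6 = (v - 6)*(v - 1)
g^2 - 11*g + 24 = (g - 8)*(g - 3)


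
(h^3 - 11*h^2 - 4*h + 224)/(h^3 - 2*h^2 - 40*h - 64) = (h - 7)/(h + 2)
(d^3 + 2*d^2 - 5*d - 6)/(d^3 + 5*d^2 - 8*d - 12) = (d + 3)/(d + 6)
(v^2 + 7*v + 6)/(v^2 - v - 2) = (v + 6)/(v - 2)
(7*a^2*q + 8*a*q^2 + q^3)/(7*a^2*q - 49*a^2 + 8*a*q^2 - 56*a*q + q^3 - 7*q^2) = q/(q - 7)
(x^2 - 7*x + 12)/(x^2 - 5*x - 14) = (-x^2 + 7*x - 12)/(-x^2 + 5*x + 14)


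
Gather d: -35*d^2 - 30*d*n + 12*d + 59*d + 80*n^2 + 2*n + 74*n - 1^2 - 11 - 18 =-35*d^2 + d*(71 - 30*n) + 80*n^2 + 76*n - 30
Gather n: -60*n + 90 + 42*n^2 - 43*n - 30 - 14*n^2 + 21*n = 28*n^2 - 82*n + 60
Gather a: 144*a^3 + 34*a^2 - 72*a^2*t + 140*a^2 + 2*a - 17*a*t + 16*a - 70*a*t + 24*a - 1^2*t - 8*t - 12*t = 144*a^3 + a^2*(174 - 72*t) + a*(42 - 87*t) - 21*t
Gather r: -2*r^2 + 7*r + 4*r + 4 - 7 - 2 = -2*r^2 + 11*r - 5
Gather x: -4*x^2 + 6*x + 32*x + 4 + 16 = -4*x^2 + 38*x + 20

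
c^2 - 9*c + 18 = (c - 6)*(c - 3)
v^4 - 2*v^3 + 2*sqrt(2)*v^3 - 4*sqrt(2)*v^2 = v^2*(v - 2)*(v + 2*sqrt(2))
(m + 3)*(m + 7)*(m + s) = m^3 + m^2*s + 10*m^2 + 10*m*s + 21*m + 21*s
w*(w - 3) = w^2 - 3*w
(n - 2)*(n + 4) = n^2 + 2*n - 8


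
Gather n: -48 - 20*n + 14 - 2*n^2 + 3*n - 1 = -2*n^2 - 17*n - 35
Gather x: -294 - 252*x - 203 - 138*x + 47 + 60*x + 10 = -330*x - 440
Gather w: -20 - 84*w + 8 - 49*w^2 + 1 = -49*w^2 - 84*w - 11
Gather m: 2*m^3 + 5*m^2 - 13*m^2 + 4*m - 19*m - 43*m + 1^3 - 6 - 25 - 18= 2*m^3 - 8*m^2 - 58*m - 48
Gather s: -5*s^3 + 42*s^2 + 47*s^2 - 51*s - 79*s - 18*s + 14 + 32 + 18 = -5*s^3 + 89*s^2 - 148*s + 64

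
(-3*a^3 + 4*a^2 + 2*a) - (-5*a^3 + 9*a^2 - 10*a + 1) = 2*a^3 - 5*a^2 + 12*a - 1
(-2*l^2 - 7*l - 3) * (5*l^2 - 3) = -10*l^4 - 35*l^3 - 9*l^2 + 21*l + 9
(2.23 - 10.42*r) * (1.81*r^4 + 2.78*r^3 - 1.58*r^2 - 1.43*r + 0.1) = -18.8602*r^5 - 24.9313*r^4 + 22.663*r^3 + 11.3772*r^2 - 4.2309*r + 0.223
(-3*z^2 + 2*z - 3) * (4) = -12*z^2 + 8*z - 12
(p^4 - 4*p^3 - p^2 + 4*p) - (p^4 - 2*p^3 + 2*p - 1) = -2*p^3 - p^2 + 2*p + 1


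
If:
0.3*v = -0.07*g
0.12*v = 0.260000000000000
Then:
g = -9.29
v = 2.17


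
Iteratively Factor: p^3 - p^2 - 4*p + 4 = (p + 2)*(p^2 - 3*p + 2) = (p - 2)*(p + 2)*(p - 1)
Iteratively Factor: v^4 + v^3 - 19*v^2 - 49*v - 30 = (v + 1)*(v^3 - 19*v - 30) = (v - 5)*(v + 1)*(v^2 + 5*v + 6) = (v - 5)*(v + 1)*(v + 3)*(v + 2)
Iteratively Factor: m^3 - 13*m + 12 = (m + 4)*(m^2 - 4*m + 3) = (m - 3)*(m + 4)*(m - 1)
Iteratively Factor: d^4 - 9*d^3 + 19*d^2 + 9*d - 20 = (d + 1)*(d^3 - 10*d^2 + 29*d - 20) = (d - 1)*(d + 1)*(d^2 - 9*d + 20) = (d - 4)*(d - 1)*(d + 1)*(d - 5)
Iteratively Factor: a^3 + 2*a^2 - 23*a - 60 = (a + 3)*(a^2 - a - 20) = (a - 5)*(a + 3)*(a + 4)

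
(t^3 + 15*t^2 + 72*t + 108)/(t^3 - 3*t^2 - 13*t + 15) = (t^2 + 12*t + 36)/(t^2 - 6*t + 5)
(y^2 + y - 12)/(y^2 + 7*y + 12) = (y - 3)/(y + 3)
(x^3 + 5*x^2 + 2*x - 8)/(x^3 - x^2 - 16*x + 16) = (x + 2)/(x - 4)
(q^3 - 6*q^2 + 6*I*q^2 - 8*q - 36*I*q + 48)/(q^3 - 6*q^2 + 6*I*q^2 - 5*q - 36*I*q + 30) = (q^2 + 6*I*q - 8)/(q^2 + 6*I*q - 5)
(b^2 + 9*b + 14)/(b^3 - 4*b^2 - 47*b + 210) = (b + 2)/(b^2 - 11*b + 30)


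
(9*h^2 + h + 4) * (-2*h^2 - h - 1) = -18*h^4 - 11*h^3 - 18*h^2 - 5*h - 4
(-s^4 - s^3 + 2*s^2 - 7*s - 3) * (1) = -s^4 - s^3 + 2*s^2 - 7*s - 3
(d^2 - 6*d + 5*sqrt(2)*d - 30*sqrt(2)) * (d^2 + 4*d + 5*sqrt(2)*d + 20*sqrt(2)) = d^4 - 2*d^3 + 10*sqrt(2)*d^3 - 20*sqrt(2)*d^2 + 26*d^2 - 240*sqrt(2)*d - 100*d - 1200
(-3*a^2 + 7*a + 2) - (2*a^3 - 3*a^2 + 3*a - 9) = -2*a^3 + 4*a + 11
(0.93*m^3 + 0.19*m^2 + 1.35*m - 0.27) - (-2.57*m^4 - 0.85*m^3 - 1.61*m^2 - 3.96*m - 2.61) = 2.57*m^4 + 1.78*m^3 + 1.8*m^2 + 5.31*m + 2.34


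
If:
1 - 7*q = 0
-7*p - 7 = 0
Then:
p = -1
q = 1/7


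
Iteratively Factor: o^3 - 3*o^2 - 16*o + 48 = (o - 3)*(o^2 - 16) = (o - 4)*(o - 3)*(o + 4)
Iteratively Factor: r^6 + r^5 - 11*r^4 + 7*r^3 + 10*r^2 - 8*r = (r + 1)*(r^5 - 11*r^3 + 18*r^2 - 8*r) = r*(r + 1)*(r^4 - 11*r^2 + 18*r - 8) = r*(r + 1)*(r + 4)*(r^3 - 4*r^2 + 5*r - 2) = r*(r - 1)*(r + 1)*(r + 4)*(r^2 - 3*r + 2) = r*(r - 2)*(r - 1)*(r + 1)*(r + 4)*(r - 1)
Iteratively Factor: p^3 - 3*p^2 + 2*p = (p - 2)*(p^2 - p) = (p - 2)*(p - 1)*(p)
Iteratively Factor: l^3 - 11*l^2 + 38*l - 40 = (l - 5)*(l^2 - 6*l + 8) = (l - 5)*(l - 2)*(l - 4)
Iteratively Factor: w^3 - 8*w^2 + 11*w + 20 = (w + 1)*(w^2 - 9*w + 20) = (w - 5)*(w + 1)*(w - 4)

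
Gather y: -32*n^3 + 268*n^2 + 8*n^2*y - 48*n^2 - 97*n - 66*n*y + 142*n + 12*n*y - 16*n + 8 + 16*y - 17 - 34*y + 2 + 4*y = -32*n^3 + 220*n^2 + 29*n + y*(8*n^2 - 54*n - 14) - 7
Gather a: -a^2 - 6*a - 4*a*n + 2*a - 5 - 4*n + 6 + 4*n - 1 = -a^2 + a*(-4*n - 4)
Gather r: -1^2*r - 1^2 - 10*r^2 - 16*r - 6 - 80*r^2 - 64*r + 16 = -90*r^2 - 81*r + 9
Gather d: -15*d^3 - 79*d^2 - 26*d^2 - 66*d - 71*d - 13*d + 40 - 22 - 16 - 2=-15*d^3 - 105*d^2 - 150*d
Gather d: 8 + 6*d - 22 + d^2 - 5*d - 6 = d^2 + d - 20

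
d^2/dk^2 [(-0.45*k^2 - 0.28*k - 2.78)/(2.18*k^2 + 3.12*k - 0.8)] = (3.460096*k^3 - 83.978832*k^2 - 116.380608*k - 65.793664)/(10.360232*k^6 + 44.482464*k^5 + 52.257216*k^4 - 2.27635200000001*k^3 - 19.17696*k^2 + 5.9904*k - 0.512)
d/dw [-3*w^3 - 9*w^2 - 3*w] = -9*w^2 - 18*w - 3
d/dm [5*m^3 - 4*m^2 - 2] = m*(15*m - 8)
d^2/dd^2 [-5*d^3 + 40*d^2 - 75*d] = 80 - 30*d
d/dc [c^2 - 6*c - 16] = 2*c - 6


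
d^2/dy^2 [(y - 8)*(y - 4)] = 2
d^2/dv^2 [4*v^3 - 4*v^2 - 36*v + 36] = 24*v - 8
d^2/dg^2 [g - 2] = 0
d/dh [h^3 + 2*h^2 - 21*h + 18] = 3*h^2 + 4*h - 21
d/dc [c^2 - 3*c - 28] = 2*c - 3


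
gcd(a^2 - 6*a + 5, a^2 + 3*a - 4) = a - 1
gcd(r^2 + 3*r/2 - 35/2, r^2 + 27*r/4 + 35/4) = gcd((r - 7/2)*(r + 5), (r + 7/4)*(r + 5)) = r + 5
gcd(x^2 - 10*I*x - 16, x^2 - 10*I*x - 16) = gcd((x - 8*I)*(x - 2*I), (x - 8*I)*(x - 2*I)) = x^2 - 10*I*x - 16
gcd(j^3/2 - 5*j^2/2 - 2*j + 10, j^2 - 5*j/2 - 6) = 1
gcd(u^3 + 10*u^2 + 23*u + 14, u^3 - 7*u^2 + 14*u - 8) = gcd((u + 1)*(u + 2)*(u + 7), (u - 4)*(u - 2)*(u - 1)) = 1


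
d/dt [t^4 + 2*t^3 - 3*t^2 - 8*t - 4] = 4*t^3 + 6*t^2 - 6*t - 8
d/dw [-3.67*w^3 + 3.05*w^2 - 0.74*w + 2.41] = -11.01*w^2 + 6.1*w - 0.74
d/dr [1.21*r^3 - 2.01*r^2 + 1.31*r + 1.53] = 3.63*r^2 - 4.02*r + 1.31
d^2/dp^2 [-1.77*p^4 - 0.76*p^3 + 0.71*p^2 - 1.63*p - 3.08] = -21.24*p^2 - 4.56*p + 1.42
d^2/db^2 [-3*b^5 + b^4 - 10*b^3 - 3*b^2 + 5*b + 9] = -60*b^3 + 12*b^2 - 60*b - 6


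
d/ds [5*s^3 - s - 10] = 15*s^2 - 1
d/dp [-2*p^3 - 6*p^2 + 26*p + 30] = -6*p^2 - 12*p + 26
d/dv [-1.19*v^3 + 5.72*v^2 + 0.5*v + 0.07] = -3.57*v^2 + 11.44*v + 0.5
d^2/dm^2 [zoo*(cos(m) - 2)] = zoo*cos(m)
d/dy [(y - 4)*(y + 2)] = 2*y - 2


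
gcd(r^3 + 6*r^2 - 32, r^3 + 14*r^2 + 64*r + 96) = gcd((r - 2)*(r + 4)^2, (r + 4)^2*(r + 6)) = r^2 + 8*r + 16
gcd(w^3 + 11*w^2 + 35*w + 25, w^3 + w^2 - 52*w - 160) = w + 5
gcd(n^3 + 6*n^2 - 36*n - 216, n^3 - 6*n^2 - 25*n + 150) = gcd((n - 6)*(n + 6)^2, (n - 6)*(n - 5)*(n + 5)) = n - 6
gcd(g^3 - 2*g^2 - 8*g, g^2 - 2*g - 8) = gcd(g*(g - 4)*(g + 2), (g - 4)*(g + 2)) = g^2 - 2*g - 8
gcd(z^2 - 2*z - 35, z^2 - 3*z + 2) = 1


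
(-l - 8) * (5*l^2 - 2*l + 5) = -5*l^3 - 38*l^2 + 11*l - 40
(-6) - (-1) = -5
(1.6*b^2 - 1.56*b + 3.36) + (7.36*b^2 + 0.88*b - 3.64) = 8.96*b^2 - 0.68*b - 0.28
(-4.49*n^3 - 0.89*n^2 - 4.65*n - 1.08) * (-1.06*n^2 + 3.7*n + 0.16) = 4.7594*n^5 - 15.6696*n^4 + 0.9176*n^3 - 16.2026*n^2 - 4.74*n - 0.1728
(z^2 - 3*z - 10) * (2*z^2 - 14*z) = 2*z^4 - 20*z^3 + 22*z^2 + 140*z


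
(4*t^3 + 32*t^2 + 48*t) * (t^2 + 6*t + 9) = 4*t^5 + 56*t^4 + 276*t^3 + 576*t^2 + 432*t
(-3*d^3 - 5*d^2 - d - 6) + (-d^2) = -3*d^3 - 6*d^2 - d - 6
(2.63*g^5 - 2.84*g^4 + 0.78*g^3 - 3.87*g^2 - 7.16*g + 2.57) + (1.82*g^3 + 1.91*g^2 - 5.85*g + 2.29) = 2.63*g^5 - 2.84*g^4 + 2.6*g^3 - 1.96*g^2 - 13.01*g + 4.86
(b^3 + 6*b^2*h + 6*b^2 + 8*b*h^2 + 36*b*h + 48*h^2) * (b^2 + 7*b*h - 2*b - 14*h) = b^5 + 13*b^4*h + 4*b^4 + 50*b^3*h^2 + 52*b^3*h - 12*b^3 + 56*b^2*h^3 + 200*b^2*h^2 - 156*b^2*h + 224*b*h^3 - 600*b*h^2 - 672*h^3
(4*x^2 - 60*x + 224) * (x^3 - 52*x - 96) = 4*x^5 - 60*x^4 + 16*x^3 + 2736*x^2 - 5888*x - 21504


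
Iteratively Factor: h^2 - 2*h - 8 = (h - 4)*(h + 2)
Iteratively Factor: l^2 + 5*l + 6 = (l + 2)*(l + 3)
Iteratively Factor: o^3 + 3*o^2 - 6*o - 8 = (o + 1)*(o^2 + 2*o - 8) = (o + 1)*(o + 4)*(o - 2)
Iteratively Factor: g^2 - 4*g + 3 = (g - 3)*(g - 1)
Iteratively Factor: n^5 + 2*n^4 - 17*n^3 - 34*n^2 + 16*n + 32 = (n + 4)*(n^4 - 2*n^3 - 9*n^2 + 2*n + 8) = (n - 1)*(n + 4)*(n^3 - n^2 - 10*n - 8) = (n - 1)*(n + 2)*(n + 4)*(n^2 - 3*n - 4) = (n - 1)*(n + 1)*(n + 2)*(n + 4)*(n - 4)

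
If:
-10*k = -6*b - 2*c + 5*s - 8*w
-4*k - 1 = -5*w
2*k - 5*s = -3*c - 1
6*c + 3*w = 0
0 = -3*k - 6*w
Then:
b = -1/4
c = -1/26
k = -2/13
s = 3/26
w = 1/13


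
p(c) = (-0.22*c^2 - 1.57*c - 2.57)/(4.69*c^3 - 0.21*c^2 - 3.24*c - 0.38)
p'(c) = (-0.44*c - 1.57)/(4.69*c^3 - 0.21*c^2 - 3.24*c - 0.38) + (-14.07*c^2 + 0.42*c + 3.24)*(-0.22*c^2 - 1.57*c - 2.57)/(4.69*c^3 - 0.21*c^2 - 3.24*c - 0.38)^2 = (1.0318*c^4 + 14.7266*c^3 + 36.543*c^2 - 0.912199999999999*c - 7.7302)/(21.9961*c^6 - 1.9698*c^5 - 30.3471*c^4 - 2.2036*c^3 + 10.6572*c^2 + 2.4624*c + 0.1444)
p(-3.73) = -0.00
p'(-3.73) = -0.00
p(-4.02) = -0.00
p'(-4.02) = -0.00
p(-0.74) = -726.75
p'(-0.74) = 1649377.51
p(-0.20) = -10.20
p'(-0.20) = -125.76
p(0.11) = 3.75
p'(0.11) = -13.73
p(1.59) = -0.44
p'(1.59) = 0.91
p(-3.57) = -0.00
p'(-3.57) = -0.00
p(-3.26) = -0.00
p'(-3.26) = -0.00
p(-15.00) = 0.00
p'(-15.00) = 0.00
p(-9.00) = 0.00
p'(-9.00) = -0.00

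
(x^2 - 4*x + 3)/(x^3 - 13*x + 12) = 1/(x + 4)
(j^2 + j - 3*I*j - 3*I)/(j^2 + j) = (j - 3*I)/j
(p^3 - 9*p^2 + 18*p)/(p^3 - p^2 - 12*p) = (-p^2 + 9*p - 18)/(-p^2 + p + 12)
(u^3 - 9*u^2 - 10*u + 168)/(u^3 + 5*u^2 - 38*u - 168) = (u - 7)/(u + 7)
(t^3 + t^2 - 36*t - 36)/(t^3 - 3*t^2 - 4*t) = (t^2 - 36)/(t*(t - 4))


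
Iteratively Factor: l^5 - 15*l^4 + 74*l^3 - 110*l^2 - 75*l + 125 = (l - 5)*(l^4 - 10*l^3 + 24*l^2 + 10*l - 25) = (l - 5)*(l + 1)*(l^3 - 11*l^2 + 35*l - 25) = (l - 5)^2*(l + 1)*(l^2 - 6*l + 5) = (l - 5)^2*(l - 1)*(l + 1)*(l - 5)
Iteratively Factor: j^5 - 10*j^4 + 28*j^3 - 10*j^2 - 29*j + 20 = (j + 1)*(j^4 - 11*j^3 + 39*j^2 - 49*j + 20) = (j - 1)*(j + 1)*(j^3 - 10*j^2 + 29*j - 20) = (j - 4)*(j - 1)*(j + 1)*(j^2 - 6*j + 5) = (j - 5)*(j - 4)*(j - 1)*(j + 1)*(j - 1)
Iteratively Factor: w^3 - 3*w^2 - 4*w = (w + 1)*(w^2 - 4*w) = (w - 4)*(w + 1)*(w)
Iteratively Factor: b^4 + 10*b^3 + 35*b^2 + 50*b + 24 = (b + 1)*(b^3 + 9*b^2 + 26*b + 24) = (b + 1)*(b + 3)*(b^2 + 6*b + 8) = (b + 1)*(b + 3)*(b + 4)*(b + 2)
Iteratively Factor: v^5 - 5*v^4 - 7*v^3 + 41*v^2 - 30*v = (v)*(v^4 - 5*v^3 - 7*v^2 + 41*v - 30) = v*(v + 3)*(v^3 - 8*v^2 + 17*v - 10) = v*(v - 5)*(v + 3)*(v^2 - 3*v + 2) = v*(v - 5)*(v - 1)*(v + 3)*(v - 2)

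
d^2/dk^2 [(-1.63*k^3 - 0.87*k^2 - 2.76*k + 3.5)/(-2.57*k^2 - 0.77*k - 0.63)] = (1.4210854715202e-14*k^5 + 29.67035*k^3 - 142.410324*k^2 - 64.487514*k + 5.196254)/(16.974593*k^6 + 15.257319*k^5 + 17.05452*k^4 + 7.936775*k^3 + 4.18068*k^2 + 0.916839*k + 0.250047)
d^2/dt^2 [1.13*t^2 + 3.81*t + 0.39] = 2.26000000000000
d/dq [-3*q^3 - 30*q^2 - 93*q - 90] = -9*q^2 - 60*q - 93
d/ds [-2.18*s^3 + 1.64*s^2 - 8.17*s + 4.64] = -6.54*s^2 + 3.28*s - 8.17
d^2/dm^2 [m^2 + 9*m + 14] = 2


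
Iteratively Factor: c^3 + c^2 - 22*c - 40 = (c - 5)*(c^2 + 6*c + 8) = (c - 5)*(c + 4)*(c + 2)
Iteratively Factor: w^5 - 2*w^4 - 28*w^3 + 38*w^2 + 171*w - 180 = (w + 3)*(w^4 - 5*w^3 - 13*w^2 + 77*w - 60) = (w + 3)*(w + 4)*(w^3 - 9*w^2 + 23*w - 15) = (w - 5)*(w + 3)*(w + 4)*(w^2 - 4*w + 3) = (w - 5)*(w - 1)*(w + 3)*(w + 4)*(w - 3)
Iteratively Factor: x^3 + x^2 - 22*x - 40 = (x + 2)*(x^2 - x - 20) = (x - 5)*(x + 2)*(x + 4)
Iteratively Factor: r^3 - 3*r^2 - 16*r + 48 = (r + 4)*(r^2 - 7*r + 12) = (r - 4)*(r + 4)*(r - 3)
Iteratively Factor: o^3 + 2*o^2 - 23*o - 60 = (o - 5)*(o^2 + 7*o + 12) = (o - 5)*(o + 3)*(o + 4)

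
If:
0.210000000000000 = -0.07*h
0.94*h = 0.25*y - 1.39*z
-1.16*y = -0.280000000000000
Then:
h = -3.00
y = 0.24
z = 2.07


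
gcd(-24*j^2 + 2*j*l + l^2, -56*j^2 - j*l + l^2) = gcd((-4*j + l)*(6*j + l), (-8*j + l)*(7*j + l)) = 1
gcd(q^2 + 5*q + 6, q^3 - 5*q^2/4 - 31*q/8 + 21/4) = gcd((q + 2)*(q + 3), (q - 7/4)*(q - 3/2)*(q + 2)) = q + 2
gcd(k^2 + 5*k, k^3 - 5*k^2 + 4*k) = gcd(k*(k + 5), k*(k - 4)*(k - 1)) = k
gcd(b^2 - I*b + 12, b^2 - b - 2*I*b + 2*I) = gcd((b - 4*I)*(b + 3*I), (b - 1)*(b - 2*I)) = 1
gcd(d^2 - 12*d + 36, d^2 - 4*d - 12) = d - 6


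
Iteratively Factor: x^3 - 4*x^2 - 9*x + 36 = (x + 3)*(x^2 - 7*x + 12) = (x - 4)*(x + 3)*(x - 3)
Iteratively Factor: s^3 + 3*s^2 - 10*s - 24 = (s + 2)*(s^2 + s - 12) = (s - 3)*(s + 2)*(s + 4)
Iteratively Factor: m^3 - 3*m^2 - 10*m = (m)*(m^2 - 3*m - 10) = m*(m - 5)*(m + 2)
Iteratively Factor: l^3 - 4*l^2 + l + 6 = (l - 3)*(l^2 - l - 2) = (l - 3)*(l + 1)*(l - 2)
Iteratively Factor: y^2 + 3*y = (y + 3)*(y)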